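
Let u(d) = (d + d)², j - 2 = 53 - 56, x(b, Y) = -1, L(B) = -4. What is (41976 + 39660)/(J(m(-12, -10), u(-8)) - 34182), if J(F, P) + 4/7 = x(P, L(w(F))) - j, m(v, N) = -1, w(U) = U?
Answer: -285726/119639 ≈ -2.3882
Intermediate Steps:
j = -1 (j = 2 + (53 - 56) = 2 - 3 = -1)
u(d) = 4*d² (u(d) = (2*d)² = 4*d²)
J(F, P) = -4/7 (J(F, P) = -4/7 + (-1 - 1*(-1)) = -4/7 + (-1 + 1) = -4/7 + 0 = -4/7)
(41976 + 39660)/(J(m(-12, -10), u(-8)) - 34182) = (41976 + 39660)/(-4/7 - 34182) = 81636/(-239278/7) = 81636*(-7/239278) = -285726/119639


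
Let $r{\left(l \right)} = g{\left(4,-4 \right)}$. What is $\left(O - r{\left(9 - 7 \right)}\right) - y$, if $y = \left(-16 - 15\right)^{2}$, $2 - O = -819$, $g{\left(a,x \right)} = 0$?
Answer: $-140$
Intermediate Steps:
$r{\left(l \right)} = 0$
$O = 821$ ($O = 2 - -819 = 2 + 819 = 821$)
$y = 961$ ($y = \left(-31\right)^{2} = 961$)
$\left(O - r{\left(9 - 7 \right)}\right) - y = \left(821 - 0\right) - 961 = \left(821 + 0\right) - 961 = 821 - 961 = -140$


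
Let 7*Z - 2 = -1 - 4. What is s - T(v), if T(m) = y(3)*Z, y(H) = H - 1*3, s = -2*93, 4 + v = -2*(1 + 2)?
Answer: -186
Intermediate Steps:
v = -10 (v = -4 - 2*(1 + 2) = -4 - 2*3 = -4 - 6 = -10)
s = -186
y(H) = -3 + H (y(H) = H - 3 = -3 + H)
Z = -3/7 (Z = 2/7 + (-1 - 4)/7 = 2/7 + (⅐)*(-5) = 2/7 - 5/7 = -3/7 ≈ -0.42857)
T(m) = 0 (T(m) = (-3 + 3)*(-3/7) = 0*(-3/7) = 0)
s - T(v) = -186 - 1*0 = -186 + 0 = -186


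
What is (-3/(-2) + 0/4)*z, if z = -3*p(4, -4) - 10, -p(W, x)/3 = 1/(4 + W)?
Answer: -213/16 ≈ -13.313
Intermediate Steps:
p(W, x) = -3/(4 + W)
z = -71/8 (z = -(-9)/(4 + 4) - 10 = -(-9)/8 - 10 = -3*(-3/8) - 10 = 9/8 - 10 = -71/8 ≈ -8.8750)
(-3/(-2) + 0/4)*z = (-3/(-2) + 0/4)*(-71/8) = (-3*(-½) + 0*(¼))*(-71/8) = (3/2 + 0)*(-71/8) = (3/2)*(-71/8) = -213/16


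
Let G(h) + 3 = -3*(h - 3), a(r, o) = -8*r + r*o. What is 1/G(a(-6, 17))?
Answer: 1/168 ≈ 0.0059524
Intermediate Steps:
a(r, o) = -8*r + o*r
G(h) = 6 - 3*h (G(h) = -3 - 3*(h - 3) = -3 - 3*(-3 + h) = -3 + (9 - 3*h) = 6 - 3*h)
1/G(a(-6, 17)) = 1/(6 - (-18)*(-8 + 17)) = 1/(6 - (-18)*9) = 1/(6 - 3*(-54)) = 1/(6 + 162) = 1/168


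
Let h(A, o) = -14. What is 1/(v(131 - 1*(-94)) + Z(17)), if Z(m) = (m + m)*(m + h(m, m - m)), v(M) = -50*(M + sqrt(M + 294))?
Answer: -929/10248367 + 25*sqrt(519)/61490202 ≈ -8.1386e-5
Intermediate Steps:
v(M) = -50*M - 50*sqrt(294 + M) (v(M) = -50*(M + sqrt(294 + M)) = -50*M - 50*sqrt(294 + M))
Z(m) = 2*m*(-14 + m) (Z(m) = (m + m)*(m - 14) = (2*m)*(-14 + m) = 2*m*(-14 + m))
1/(v(131 - 1*(-94)) + Z(17)) = 1/((-50*(131 - 1*(-94)) - 50*sqrt(294 + (131 - 1*(-94)))) + 2*17*(-14 + 17)) = 1/((-50*(131 + 94) - 50*sqrt(294 + (131 + 94))) + 2*17*3) = 1/((-50*225 - 50*sqrt(294 + 225)) + 102) = 1/((-11250 - 50*sqrt(519)) + 102) = 1/(-11148 - 50*sqrt(519))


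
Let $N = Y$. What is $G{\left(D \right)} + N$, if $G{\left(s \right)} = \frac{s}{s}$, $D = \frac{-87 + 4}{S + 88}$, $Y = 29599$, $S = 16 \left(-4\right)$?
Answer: $29600$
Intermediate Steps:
$S = -64$
$N = 29599$
$D = - \frac{83}{24}$ ($D = \frac{-87 + 4}{-64 + 88} = - \frac{83}{24} \approx -3.4583$)
$G{\left(s \right)} = 1$
$G{\left(D \right)} + N = 1 + 29599 = 29600$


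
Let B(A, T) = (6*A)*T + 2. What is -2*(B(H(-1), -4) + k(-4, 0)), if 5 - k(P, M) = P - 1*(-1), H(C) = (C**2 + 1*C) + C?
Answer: -68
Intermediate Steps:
H(C) = C**2 + 2*C (H(C) = (C**2 + C) + C = (C + C**2) + C = C**2 + 2*C)
B(A, T) = 2 + 6*A*T (B(A, T) = 6*A*T + 2 = 2 + 6*A*T)
k(P, M) = 4 - P (k(P, M) = 5 - (P - 1*(-1)) = 5 - (P + 1) = 5 - (1 + P) = 5 + (-1 - P) = 4 - P)
-2*(B(H(-1), -4) + k(-4, 0)) = -2*((2 + 6*(-(2 - 1))*(-4)) + (4 - 1*(-4))) = -2*((2 + 6*(-1*1)*(-4)) + (4 + 4)) = -2*((2 + 6*(-1)*(-4)) + 8) = -2*((2 + 24) + 8) = -2*(26 + 8) = -2*34 = -68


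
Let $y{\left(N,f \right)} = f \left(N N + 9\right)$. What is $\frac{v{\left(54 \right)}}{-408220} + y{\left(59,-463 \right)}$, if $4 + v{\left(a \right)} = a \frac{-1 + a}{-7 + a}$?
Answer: $- \frac{15501315609237}{9593170} \approx -1.6159 \cdot 10^{6}$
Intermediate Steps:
$y{\left(N,f \right)} = f \left(9 + N^{2}\right)$ ($y{\left(N,f \right)} = f \left(N^{2} + 9\right) = f \left(9 + N^{2}\right)$)
$v{\left(a \right)} = -4 + \frac{a \left(-1 + a\right)}{-7 + a}$ ($v{\left(a \right)} = -4 + a \frac{-1 + a}{-7 + a} = -4 + \frac{a \left(-1 + a\right)}{-7 + a}$)
$\frac{v{\left(54 \right)}}{-408220} + y{\left(59,-463 \right)} = \frac{\frac{1}{-7 + 54} \left(28 + 54^{2} - 270\right)}{-408220} - 463 \left(9 + 59^{2}\right) = \frac{28 + 2916 - 270}{47} \left(- \frac{1}{408220}\right) - 463 \left(9 + 3481\right) = \frac{1}{47} \cdot 2674 \left(- \frac{1}{408220}\right) - 1615870 = \frac{2674}{47} \left(- \frac{1}{408220}\right) - 1615870 = - \frac{1337}{9593170} - 1615870 = - \frac{15501315609237}{9593170}$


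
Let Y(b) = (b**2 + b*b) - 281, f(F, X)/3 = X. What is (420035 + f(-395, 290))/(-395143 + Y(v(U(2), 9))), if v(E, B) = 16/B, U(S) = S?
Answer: -34093305/32028832 ≈ -1.0645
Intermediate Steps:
f(F, X) = 3*X
Y(b) = -281 + 2*b**2 (Y(b) = (b**2 + b**2) - 281 = 2*b**2 - 281 = -281 + 2*b**2)
(420035 + f(-395, 290))/(-395143 + Y(v(U(2), 9))) = (420035 + 3*290)/(-395143 + (-281 + 2*(16/9)**2)) = (420035 + 870)/(-395143 + (-281 + 2*(16*(1/9))**2)) = 420905/(-395143 + (-281 + 2*(16/9)**2)) = 420905/(-395143 + (-281 + 2*(256/81))) = 420905/(-395143 + (-281 + 512/81)) = 420905/(-395143 - 22249/81) = 420905/(-32028832/81) = 420905*(-81/32028832) = -34093305/32028832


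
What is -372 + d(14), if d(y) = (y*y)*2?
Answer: 20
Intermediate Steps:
d(y) = 2*y² (d(y) = y²*2 = 2*y²)
-372 + d(14) = -372 + 2*14² = -372 + 2*196 = -372 + 392 = 20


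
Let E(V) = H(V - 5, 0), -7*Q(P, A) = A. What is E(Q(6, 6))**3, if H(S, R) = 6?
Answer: 216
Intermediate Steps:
Q(P, A) = -A/7
E(V) = 6
E(Q(6, 6))**3 = 6**3 = 216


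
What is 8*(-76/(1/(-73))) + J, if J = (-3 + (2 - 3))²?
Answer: 44400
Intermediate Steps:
J = 16 (J = (-3 - 1)² = (-4)² = 16)
8*(-76/(1/(-73))) + J = 8*(-76/(1/(-73))) + 16 = 8*(-76/(-1/73)) + 16 = 8*(-76*(-73)) + 16 = 8*5548 + 16 = 44384 + 16 = 44400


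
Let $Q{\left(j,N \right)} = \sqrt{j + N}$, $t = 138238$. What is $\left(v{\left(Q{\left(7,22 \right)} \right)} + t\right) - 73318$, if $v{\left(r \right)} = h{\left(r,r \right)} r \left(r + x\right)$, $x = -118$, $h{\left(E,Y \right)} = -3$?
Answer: $64833 + 354 \sqrt{29} \approx 66739.0$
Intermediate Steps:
$Q{\left(j,N \right)} = \sqrt{N + j}$
$v{\left(r \right)} = - 3 r \left(-118 + r\right)$ ($v{\left(r \right)} = - 3 r \left(r - 118\right) = - 3 r \left(-118 + r\right)$)
$\left(v{\left(Q{\left(7,22 \right)} \right)} + t\right) - 73318 = \left(3 \sqrt{22 + 7} \left(118 - \sqrt{22 + 7}\right) + 138238\right) - 73318 = \left(3 \sqrt{29} \left(118 - \sqrt{29}\right) + 138238\right) - 73318 = \left(138238 + 3 \sqrt{29} \left(118 - \sqrt{29}\right)\right) - 73318 = 64920 + 3 \sqrt{29} \left(118 - \sqrt{29}\right)$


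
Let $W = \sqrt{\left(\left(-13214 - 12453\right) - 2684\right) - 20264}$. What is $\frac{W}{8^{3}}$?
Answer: $\frac{i \sqrt{48615}}{512} \approx 0.43064 i$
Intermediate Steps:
$W = i \sqrt{48615}$ ($W = \sqrt{\left(-25667 - 2684\right) - 20264} = \sqrt{-28351 - 20264} = \sqrt{-48615} = i \sqrt{48615} \approx 220.49 i$)
$\frac{W}{8^{3}} = \frac{i \sqrt{48615}}{8^{3}} = \frac{i \sqrt{48615}}{512}$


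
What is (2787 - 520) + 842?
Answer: 3109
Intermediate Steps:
(2787 - 520) + 842 = 2267 + 842 = 3109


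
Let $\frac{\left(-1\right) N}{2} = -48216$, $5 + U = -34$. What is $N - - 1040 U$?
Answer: $55872$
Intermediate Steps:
$U = -39$ ($U = -5 - 34 = -39$)
$N = 96432$ ($N = \left(-2\right) \left(-48216\right) = 96432$)
$N - - 1040 U = 96432 - \left(-1040\right) \left(-39\right) = 96432 - 40560 = 55872$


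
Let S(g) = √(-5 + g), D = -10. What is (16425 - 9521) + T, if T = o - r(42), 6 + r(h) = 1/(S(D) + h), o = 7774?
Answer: 8707598/593 + I*√15/1779 ≈ 14684.0 + 0.0021771*I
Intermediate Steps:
r(h) = -6 + 1/(h + I*√15) (r(h) = -6 + 1/(√(-5 - 10) + h) = -6 + 1/(√(-15) + h) = -6 + 1/(I*√15 + h) = -6 + 1/(h + I*√15))
T = 7774 - (-251 - 6*I*√15)/(42 + I*√15) (T = 7774 - (1 - 6*42 - 6*I*√15)/(42 + I*√15) = 7774 - (1 - 252 - 6*I*√15)/(42 + I*√15) = 7774 - (-251 - 6*I*√15)/(42 + I*√15) ≈ 7780.0 + 0.0021771*I)
(16425 - 9521) + T = (16425 - 9521) + (4613526/593 + I*√15/1779) = 6904 + (4613526/593 + I*√15/1779) = 8707598/593 + I*√15/1779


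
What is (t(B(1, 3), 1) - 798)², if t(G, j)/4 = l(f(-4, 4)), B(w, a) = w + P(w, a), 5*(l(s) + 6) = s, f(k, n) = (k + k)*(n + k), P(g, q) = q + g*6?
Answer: 675684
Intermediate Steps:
P(g, q) = q + 6*g
f(k, n) = 2*k*(k + n) (f(k, n) = (2*k)*(k + n) = 2*k*(k + n))
l(s) = -6 + s/5
B(w, a) = a + 7*w (B(w, a) = w + (a + 6*w) = a + 7*w)
t(G, j) = -24 (t(G, j) = 4*(-6 + (2*(-4)*(-4 + 4))/5) = 4*(-6 + (2*(-4)*0)/5) = 4*(-6 + (⅕)*0) = 4*(-6 + 0) = 4*(-6) = -24)
(t(B(1, 3), 1) - 798)² = (-24 - 798)² = (-822)² = 675684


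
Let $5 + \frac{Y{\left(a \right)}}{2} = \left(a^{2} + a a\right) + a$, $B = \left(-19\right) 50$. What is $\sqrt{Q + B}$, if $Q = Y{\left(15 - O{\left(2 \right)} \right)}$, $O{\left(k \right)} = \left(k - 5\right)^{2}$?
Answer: $2 i \sqrt{201} \approx 28.355 i$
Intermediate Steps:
$O{\left(k \right)} = \left(-5 + k\right)^{2}$
$B = -950$
$Y{\left(a \right)} = -10 + 2 a + 4 a^{2}$ ($Y{\left(a \right)} = -10 + 2 \left(\left(a^{2} + a a\right) + a\right) = -10 + 2 \left(\left(a^{2} + a^{2}\right) + a\right) = -10 + 2 \left(2 a^{2} + a\right) = -10 + 2 \left(a + 2 a^{2}\right) = -10 + \left(2 a + 4 a^{2}\right) = -10 + 2 a + 4 a^{2}$)
$Q = 146$ ($Q = -10 + 2 \left(15 - \left(-5 + 2\right)^{2}\right) + 4 \left(15 - \left(-5 + 2\right)^{2}\right)^{2} = -10 + 2 \left(15 - \left(-3\right)^{2}\right) + 4 \left(15 - \left(-3\right)^{2}\right)^{2} = -10 + 2 \left(15 - 9\right) + 4 \left(15 - 9\right)^{2} = -10 + 2 \cdot 6 + 4 \cdot 6^{2} = -10 + 12 + 4 \cdot 36 = -10 + 12 + 144 = 146$)
$\sqrt{Q + B} = \sqrt{146 - 950} = \sqrt{-804} = 2 i \sqrt{201}$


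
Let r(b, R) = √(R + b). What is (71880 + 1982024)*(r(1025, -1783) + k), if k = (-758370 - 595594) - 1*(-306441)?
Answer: -2151511679792 + 2053904*I*√758 ≈ -2.1515e+12 + 5.6548e+7*I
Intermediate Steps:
k = -1047523 (k = -1353964 + 306441 = -1047523)
(71880 + 1982024)*(r(1025, -1783) + k) = (71880 + 1982024)*(√(-1783 + 1025) - 1047523) = 2053904*(√(-758) - 1047523) = 2053904*(I*√758 - 1047523) = 2053904*(-1047523 + I*√758) = -2151511679792 + 2053904*I*√758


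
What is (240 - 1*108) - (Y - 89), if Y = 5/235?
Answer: 10386/47 ≈ 220.98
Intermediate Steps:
Y = 1/47 (Y = 5*(1/235) = 1/47 ≈ 0.021277)
(240 - 1*108) - (Y - 89) = (240 - 1*108) - (1/47 - 89) = (240 - 108) - 1*(-4182/47) = 132 + 4182/47 = 10386/47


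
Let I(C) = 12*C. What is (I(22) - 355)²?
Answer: 8281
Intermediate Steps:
(I(22) - 355)² = (12*22 - 355)² = (264 - 355)² = (-91)² = 8281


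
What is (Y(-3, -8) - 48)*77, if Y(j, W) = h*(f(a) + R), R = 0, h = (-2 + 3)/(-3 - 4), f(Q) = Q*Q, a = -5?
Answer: -3971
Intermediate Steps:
f(Q) = Q²
h = -⅐ (h = 1/(-7) = 1*(-⅐) = -⅐ ≈ -0.14286)
Y(j, W) = -25/7 (Y(j, W) = -((-5)² + 0)/7 = -(25 + 0)/7 = -⅐*25 = -25/7)
(Y(-3, -8) - 48)*77 = (-25/7 - 48)*77 = -361/7*77 = -3971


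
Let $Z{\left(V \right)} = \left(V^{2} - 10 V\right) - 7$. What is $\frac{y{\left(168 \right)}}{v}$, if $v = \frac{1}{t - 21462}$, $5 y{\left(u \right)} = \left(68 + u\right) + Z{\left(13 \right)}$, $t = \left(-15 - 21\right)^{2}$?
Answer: $- \frac{5404488}{5} \approx -1.0809 \cdot 10^{6}$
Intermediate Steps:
$Z{\left(V \right)} = -7 + V^{2} - 10 V$
$t = 1296$ ($t = \left(-36\right)^{2} = 1296$)
$y{\left(u \right)} = 20 + \frac{u}{5}$ ($y{\left(u \right)} = \frac{\left(68 + u\right) - \left(137 - 169\right)}{5} = \frac{\left(68 + u\right) - -32}{5} = \frac{\left(68 + u\right) + 32}{5} = \frac{100 + u}{5} = 20 + \frac{u}{5}$)
$v = - \frac{1}{20166}$ ($v = \frac{1}{1296 - 21462} = \frac{1}{-20166} = - \frac{1}{20166} \approx -4.9588 \cdot 10^{-5}$)
$\frac{y{\left(168 \right)}}{v} = \frac{20 + \frac{1}{5} \cdot 168}{- \frac{1}{20166}} = \left(20 + \frac{168}{5}\right) \left(-20166\right) = \frac{268}{5} \left(-20166\right) = - \frac{5404488}{5}$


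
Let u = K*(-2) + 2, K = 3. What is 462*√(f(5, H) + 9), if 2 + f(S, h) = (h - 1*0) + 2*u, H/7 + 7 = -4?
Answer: 462*I*√78 ≈ 4080.3*I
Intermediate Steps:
H = -77 (H = -49 + 7*(-4) = -49 - 28 = -77)
u = -4 (u = 3*(-2) + 2 = -6 + 2 = -4)
f(S, h) = -10 + h (f(S, h) = -2 + ((h - 1*0) + 2*(-4)) = -2 + ((h + 0) - 8) = -2 + (h - 8) = -2 + (-8 + h) = -10 + h)
462*√(f(5, H) + 9) = 462*√((-10 - 77) + 9) = 462*√(-87 + 9) = 462*√(-78) = 462*(I*√78) = 462*I*√78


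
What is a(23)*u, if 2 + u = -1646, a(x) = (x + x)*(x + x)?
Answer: -3487168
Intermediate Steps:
a(x) = 4*x² (a(x) = (2*x)*(2*x) = 4*x²)
u = -1648 (u = -2 - 1646 = -1648)
a(23)*u = (4*23²)*(-1648) = (4*529)*(-1648) = 2116*(-1648) = -3487168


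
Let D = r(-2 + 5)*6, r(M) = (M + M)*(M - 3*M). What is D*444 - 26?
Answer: -95930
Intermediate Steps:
r(M) = -4*M² (r(M) = (2*M)*(-2*M) = -4*M²)
D = -216 (D = -4*(-2 + 5)²*6 = -4*3²*6 = -4*9*6 = -36*6 = -216)
D*444 - 26 = -216*444 - 26 = -95904 - 26 = -95930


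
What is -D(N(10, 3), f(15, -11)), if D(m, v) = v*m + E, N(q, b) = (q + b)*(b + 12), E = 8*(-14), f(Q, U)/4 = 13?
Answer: -10028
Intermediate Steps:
f(Q, U) = 52 (f(Q, U) = 4*13 = 52)
E = -112
N(q, b) = (12 + b)*(b + q) (N(q, b) = (b + q)*(12 + b) = (12 + b)*(b + q))
D(m, v) = -112 + m*v (D(m, v) = v*m - 112 = m*v - 112 = -112 + m*v)
-D(N(10, 3), f(15, -11)) = -(-112 + (3² + 12*3 + 12*10 + 3*10)*52) = -(-112 + (9 + 36 + 120 + 30)*52) = -(-112 + 195*52) = -(-112 + 10140) = -1*10028 = -10028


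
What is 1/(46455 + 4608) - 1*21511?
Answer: -1098416192/51063 ≈ -21511.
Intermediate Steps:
1/(46455 + 4608) - 1*21511 = 1/51063 - 21511 = -1098416192/51063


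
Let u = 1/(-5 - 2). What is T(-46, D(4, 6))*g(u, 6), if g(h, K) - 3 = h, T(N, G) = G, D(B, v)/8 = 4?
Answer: 640/7 ≈ 91.429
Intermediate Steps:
D(B, v) = 32 (D(B, v) = 8*4 = 32)
u = -1/7 (u = 1/(-7) = -1/7 ≈ -0.14286)
g(h, K) = 3 + h
T(-46, D(4, 6))*g(u, 6) = 32*(3 - 1/7) = 32*(20/7) = 640/7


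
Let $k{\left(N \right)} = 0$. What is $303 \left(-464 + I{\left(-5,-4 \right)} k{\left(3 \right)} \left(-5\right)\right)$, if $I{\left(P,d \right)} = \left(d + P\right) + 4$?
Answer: $-140592$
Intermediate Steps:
$I{\left(P,d \right)} = 4 + P + d$ ($I{\left(P,d \right)} = \left(P + d\right) + 4 = 4 + P + d$)
$303 \left(-464 + I{\left(-5,-4 \right)} k{\left(3 \right)} \left(-5\right)\right) = 303 \left(-464 + \left(4 - 5 - 4\right) 0 \left(-5\right)\right) = 303 \left(-464 + \left(-5\right) 0 \left(-5\right)\right) = 303 \left(-464 + 0 \left(-5\right)\right) = 303 \left(-464 + 0\right) = 303 \left(-464\right) = -140592$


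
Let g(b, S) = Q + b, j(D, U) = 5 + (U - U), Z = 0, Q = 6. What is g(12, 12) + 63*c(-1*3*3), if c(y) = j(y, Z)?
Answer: 333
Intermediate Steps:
j(D, U) = 5 (j(D, U) = 5 + 0 = 5)
g(b, S) = 6 + b
c(y) = 5
g(12, 12) + 63*c(-1*3*3) = (6 + 12) + 63*5 = 18 + 315 = 333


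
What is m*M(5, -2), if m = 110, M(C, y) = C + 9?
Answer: 1540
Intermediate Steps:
M(C, y) = 9 + C
m*M(5, -2) = 110*(9 + 5) = 110*14 = 1540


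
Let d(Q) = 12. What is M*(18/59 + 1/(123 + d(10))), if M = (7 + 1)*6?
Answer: 39824/2655 ≈ 15.000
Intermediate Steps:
M = 48 (M = 8*6 = 48)
M*(18/59 + 1/(123 + d(10))) = 48*(18/59 + 1/(123 + 12)) = 48*(18*(1/59) + 1/135) = 48*(18/59 + 1/135) = 48*(2489/7965) = 39824/2655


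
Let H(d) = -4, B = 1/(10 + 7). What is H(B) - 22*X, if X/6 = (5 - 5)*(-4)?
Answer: -4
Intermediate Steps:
B = 1/17 ≈ 0.058824
X = 0 (X = 6*((5 - 5)*(-4)) = 6*(0*(-4)) = 6*0 = 0)
H(B) - 22*X = -4 - 22*0 = -4 + 0 = -4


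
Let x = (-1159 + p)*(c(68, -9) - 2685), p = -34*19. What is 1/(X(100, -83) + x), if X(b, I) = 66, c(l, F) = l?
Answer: 1/4723751 ≈ 2.1170e-7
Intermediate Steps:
p = -646
x = 4723685 (x = (-1159 - 646)*(68 - 2685) = -1805*(-2617) = 4723685)
1/(X(100, -83) + x) = 1/(66 + 4723685) = 1/4723751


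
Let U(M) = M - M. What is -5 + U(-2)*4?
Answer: -5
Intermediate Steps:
U(M) = 0
-5 + U(-2)*4 = -5 + 0*4 = -5 + 0 = -5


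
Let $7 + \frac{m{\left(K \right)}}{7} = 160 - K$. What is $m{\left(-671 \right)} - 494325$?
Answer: $-488557$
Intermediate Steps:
$m{\left(K \right)} = 1071 - 7 K$ ($m{\left(K \right)} = -49 + 7 \left(160 - K\right) = -49 - \left(-1120 + 7 K\right) = 1071 - 7 K$)
$m{\left(-671 \right)} - 494325 = \left(1071 - -4697\right) - 494325 = \left(1071 + 4697\right) - 494325 = 5768 - 494325 = -488557$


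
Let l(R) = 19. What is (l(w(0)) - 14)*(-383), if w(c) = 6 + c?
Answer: -1915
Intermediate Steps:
(l(w(0)) - 14)*(-383) = (19 - 14)*(-383) = 5*(-383) = -1915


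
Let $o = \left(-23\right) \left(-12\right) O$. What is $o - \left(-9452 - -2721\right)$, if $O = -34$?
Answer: $-2653$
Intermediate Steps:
$o = -9384$ ($o = \left(-23\right) \left(-12\right) \left(-34\right) = 276 \left(-34\right) = -9384$)
$o - \left(-9452 - -2721\right) = -9384 - \left(-9452 - -2721\right) = -9384 - \left(-9452 + 2721\right) = -9384 - -6731 = -9384 + 6731 = -2653$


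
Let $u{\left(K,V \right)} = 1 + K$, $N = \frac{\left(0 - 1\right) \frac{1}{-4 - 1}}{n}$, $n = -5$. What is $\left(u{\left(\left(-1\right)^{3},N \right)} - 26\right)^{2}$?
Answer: $676$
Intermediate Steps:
$N = - \frac{1}{25}$ ($N = \frac{\left(0 - 1\right) \frac{1}{-4 - 1}}{-5} = - \frac{1}{-5} \left(- \frac{1}{5}\right) = \left(-1\right) \left(- \frac{1}{5}\right) \left(- \frac{1}{5}\right) = \frac{1}{5} \left(- \frac{1}{5}\right) = - \frac{1}{25} \approx -0.04$)
$\left(u{\left(\left(-1\right)^{3},N \right)} - 26\right)^{2} = \left(\left(1 + \left(-1\right)^{3}\right) - 26\right)^{2} = \left(\left(1 - 1\right) - 26\right)^{2} = \left(0 - 26\right)^{2} = \left(-26\right)^{2} = 676$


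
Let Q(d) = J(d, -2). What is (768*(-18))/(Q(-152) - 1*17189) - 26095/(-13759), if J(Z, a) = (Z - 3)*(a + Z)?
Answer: -5287907/30641293 ≈ -0.17257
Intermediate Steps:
J(Z, a) = (-3 + Z)*(Z + a)
Q(d) = 6 + d² - 5*d (Q(d) = d² - 3*d - 3*(-2) + d*(-2) = d² - 3*d + 6 - 2*d = 6 + d² - 5*d)
(768*(-18))/(Q(-152) - 1*17189) - 26095/(-13759) = (768*(-18))/((6 + (-152)² - 5*(-152)) - 1*17189) - 26095/(-13759) = -13824/((6 + 23104 + 760) - 17189) - 26095*(-1/13759) = -13824/(23870 - 17189) + 26095/13759 = -13824/6681 + 26095/13759 = -13824*1/6681 + 26095/13759 = -4608/2227 + 26095/13759 = -5287907/30641293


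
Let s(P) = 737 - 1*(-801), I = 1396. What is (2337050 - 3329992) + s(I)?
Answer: -991404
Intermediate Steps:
s(P) = 1538 (s(P) = 737 + 801 = 1538)
(2337050 - 3329992) + s(I) = (2337050 - 3329992) + 1538 = -992942 + 1538 = -991404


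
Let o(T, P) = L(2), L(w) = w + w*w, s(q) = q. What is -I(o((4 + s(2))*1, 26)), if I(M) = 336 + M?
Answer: -342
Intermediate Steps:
L(w) = w + w²
o(T, P) = 6 (o(T, P) = 2*(1 + 2) = 2*3 = 6)
-I(o((4 + s(2))*1, 26)) = -(336 + 6) = -1*342 = -342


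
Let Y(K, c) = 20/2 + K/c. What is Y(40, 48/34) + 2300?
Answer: 7015/3 ≈ 2338.3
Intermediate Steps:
Y(K, c) = 10 + K/c (Y(K, c) = 20*(½) + K/c = 10 + K/c)
Y(40, 48/34) + 2300 = (10 + 40/((48/34))) + 2300 = (10 + 40/((48*(1/34)))) + 2300 = (10 + 40/(24/17)) + 2300 = (10 + 40*(17/24)) + 2300 = (10 + 85/3) + 2300 = 115/3 + 2300 = 7015/3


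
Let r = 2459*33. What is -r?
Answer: -81147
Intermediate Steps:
r = 81147
-r = -1*81147 = -81147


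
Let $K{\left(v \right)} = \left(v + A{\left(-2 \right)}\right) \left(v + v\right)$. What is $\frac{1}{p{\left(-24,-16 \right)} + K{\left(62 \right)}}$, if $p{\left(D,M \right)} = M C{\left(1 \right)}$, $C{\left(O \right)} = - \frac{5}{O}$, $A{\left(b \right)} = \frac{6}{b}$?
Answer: $\frac{1}{7396} \approx 0.00013521$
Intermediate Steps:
$K{\left(v \right)} = 2 v \left(-3 + v\right)$ ($K{\left(v \right)} = \left(v + \frac{6}{-2}\right) \left(v + v\right) = \left(v + 6 \left(- \frac{1}{2}\right)\right) 2 v = \left(v - 3\right) 2 v = \left(-3 + v\right) 2 v = 2 v \left(-3 + v\right)$)
$p{\left(D,M \right)} = - 5 M$ ($p{\left(D,M \right)} = M \left(- \frac{5}{1}\right) = M \left(\left(-5\right) 1\right) = M \left(-5\right) = - 5 M$)
$\frac{1}{p{\left(-24,-16 \right)} + K{\left(62 \right)}} = \frac{1}{\left(-5\right) \left(-16\right) + 2 \cdot 62 \left(-3 + 62\right)} = \frac{1}{80 + 2 \cdot 62 \cdot 59} = \frac{1}{80 + 7316} = \frac{1}{7396}$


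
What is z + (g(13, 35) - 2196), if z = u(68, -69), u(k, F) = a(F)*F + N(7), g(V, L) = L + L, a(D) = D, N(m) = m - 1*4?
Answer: 2638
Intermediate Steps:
N(m) = -4 + m (N(m) = m - 4 = -4 + m)
g(V, L) = 2*L
u(k, F) = 3 + F**2 (u(k, F) = F*F + (-4 + 7) = F**2 + 3 = 3 + F**2)
z = 4764 (z = 3 + (-69)**2 = 3 + 4761 = 4764)
z + (g(13, 35) - 2196) = 4764 + (2*35 - 2196) = 4764 + (70 - 2196) = 4764 - 2126 = 2638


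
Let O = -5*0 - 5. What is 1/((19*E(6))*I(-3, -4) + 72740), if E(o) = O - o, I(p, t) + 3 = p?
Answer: 1/73994 ≈ 1.3515e-5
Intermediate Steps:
I(p, t) = -3 + p
O = -5 (O = 0 - 5 = -5)
E(o) = -5 - o
1/((19*E(6))*I(-3, -4) + 72740) = 1/((19*(-5 - 1*6))*(-3 - 3) + 72740) = 1/((19*(-5 - 6))*(-6) + 72740) = 1/((19*(-11))*(-6) + 72740) = 1/(-209*(-6) + 72740) = 1/(1254 + 72740) = 1/73994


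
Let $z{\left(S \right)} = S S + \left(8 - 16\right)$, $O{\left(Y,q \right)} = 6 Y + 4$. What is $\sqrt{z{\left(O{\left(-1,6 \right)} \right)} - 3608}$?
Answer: $2 i \sqrt{903} \approx 60.1 i$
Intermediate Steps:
$O{\left(Y,q \right)} = 4 + 6 Y$
$z{\left(S \right)} = -8 + S^{2}$ ($z{\left(S \right)} = S^{2} + \left(8 - 16\right) = S^{2} - 8 = -8 + S^{2}$)
$\sqrt{z{\left(O{\left(-1,6 \right)} \right)} - 3608} = \sqrt{\left(-8 + \left(4 + 6 \left(-1\right)\right)^{2}\right) - 3608} = \sqrt{\left(-8 + \left(4 - 6\right)^{2}\right) - 3608} = \sqrt{\left(-8 + \left(-2\right)^{2}\right) - 3608} = \sqrt{\left(-8 + 4\right) - 3608} = \sqrt{-4 - 3608} = \sqrt{-3612} = 2 i \sqrt{903}$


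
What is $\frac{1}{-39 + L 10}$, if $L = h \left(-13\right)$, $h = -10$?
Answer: $\frac{1}{1261} \approx 0.00079302$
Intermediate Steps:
$L = 130$ ($L = \left(-10\right) \left(-13\right) = 130$)
$\frac{1}{-39 + L 10} = \frac{1}{-39 + 130 \cdot 10} = \frac{1}{-39 + 1300} = \frac{1}{1261}$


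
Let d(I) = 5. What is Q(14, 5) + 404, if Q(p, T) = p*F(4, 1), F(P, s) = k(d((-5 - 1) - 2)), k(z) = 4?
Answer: 460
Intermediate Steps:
F(P, s) = 4
Q(p, T) = 4*p (Q(p, T) = p*4 = 4*p)
Q(14, 5) + 404 = 4*14 + 404 = 56 + 404 = 460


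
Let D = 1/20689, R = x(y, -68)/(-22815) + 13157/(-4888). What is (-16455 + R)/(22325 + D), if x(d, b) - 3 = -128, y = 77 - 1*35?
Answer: -584179874460683/792445277855088 ≈ -0.73719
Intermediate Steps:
y = 42 (y = 77 - 35 = 42)
x(d, b) = -125 (x(d, b) = 3 - 128 = -125)
R = -4608707/1715688 (R = -125/(-22815) + 13157/(-4888) = -125*(-1/22815) + 13157*(-1/4888) = 25/4563 - 13157/4888 = -4608707/1715688 ≈ -2.6862)
D = 1/20689 ≈ 4.8335e-5
(-16455 + R)/(22325 + D) = (-16455 - 4608707/1715688)/(22325 + 1/20689) = -28236254747/(1715688*461881926/20689) = -28236254747/1715688*20689/461881926 = -584179874460683/792445277855088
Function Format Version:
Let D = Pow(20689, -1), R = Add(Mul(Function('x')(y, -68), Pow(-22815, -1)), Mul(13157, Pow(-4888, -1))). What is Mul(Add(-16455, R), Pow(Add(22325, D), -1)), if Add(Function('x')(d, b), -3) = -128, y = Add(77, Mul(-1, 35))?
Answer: Rational(-584179874460683, 792445277855088) ≈ -0.73719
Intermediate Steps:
y = 42 (y = Add(77, -35) = 42)
Function('x')(d, b) = -125 (Function('x')(d, b) = Add(3, -128) = -125)
R = Rational(-4608707, 1715688) (R = Add(Mul(-125, Pow(-22815, -1)), Mul(13157, Pow(-4888, -1))) = Add(Mul(-125, Rational(-1, 22815)), Mul(13157, Rational(-1, 4888))) = Add(Rational(25, 4563), Rational(-13157, 4888)) = Rational(-4608707, 1715688) ≈ -2.6862)
D = Rational(1, 20689) ≈ 4.8335e-5
Mul(Add(-16455, R), Pow(Add(22325, D), -1)) = Mul(Add(-16455, Rational(-4608707, 1715688)), Pow(Add(22325, Rational(1, 20689)), -1)) = Mul(Rational(-28236254747, 1715688), Pow(Rational(461881926, 20689), -1)) = Mul(Rational(-28236254747, 1715688), Rational(20689, 461881926)) = Rational(-584179874460683, 792445277855088)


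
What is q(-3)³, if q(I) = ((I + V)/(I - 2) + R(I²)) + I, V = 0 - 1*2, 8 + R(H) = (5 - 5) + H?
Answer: -1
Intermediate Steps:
R(H) = -8 + H (R(H) = -8 + ((5 - 5) + H) = -8 + (0 + H) = -8 + H)
V = -2 (V = 0 - 2 = -2)
q(I) = -7 + I + I² (q(I) = ((I - 2)/(I - 2) + (-8 + I²)) + I = ((-2 + I)/(-2 + I) + (-8 + I²)) + I = (1 + (-8 + I²)) + I = (-7 + I²) + I = -7 + I + I²)
q(-3)³ = (-7 - 3 + (-3)²)³ = (-7 - 3 + 9)³ = (-1)³ = -1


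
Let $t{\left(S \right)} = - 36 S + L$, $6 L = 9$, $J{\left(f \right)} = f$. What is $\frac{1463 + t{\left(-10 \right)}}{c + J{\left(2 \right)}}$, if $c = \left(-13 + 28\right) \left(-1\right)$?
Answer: $- \frac{3649}{26} \approx -140.35$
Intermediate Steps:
$L = \frac{3}{2}$ ($L = \frac{1}{6} \cdot 9 = \frac{3}{2} \approx 1.5$)
$t{\left(S \right)} = \frac{3}{2} - 36 S$ ($t{\left(S \right)} = - 36 S + \frac{3}{2} = \frac{3}{2} - 36 S$)
$c = -15$ ($c = 15 \left(-1\right) = -15$)
$\frac{1463 + t{\left(-10 \right)}}{c + J{\left(2 \right)}} = \frac{1463 + \left(\frac{3}{2} - -360\right)}{-15 + 2} = \frac{1463 + \left(\frac{3}{2} + 360\right)}{-13} = \left(1463 + \frac{723}{2}\right) \left(- \frac{1}{13}\right) = \frac{3649}{2} \left(- \frac{1}{13}\right) = - \frac{3649}{26}$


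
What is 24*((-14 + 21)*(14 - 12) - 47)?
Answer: -792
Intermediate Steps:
24*((-14 + 21)*(14 - 12) - 47) = 24*(7*2 - 47) = 24*(14 - 47) = 24*(-33) = -792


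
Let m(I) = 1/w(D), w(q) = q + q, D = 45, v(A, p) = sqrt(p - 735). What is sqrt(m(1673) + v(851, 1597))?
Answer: sqrt(10 + 900*sqrt(862))/30 ≈ 5.4195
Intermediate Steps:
v(A, p) = sqrt(-735 + p)
w(q) = 2*q
m(I) = 1/90 (m(I) = 1/(2*45) = 1/90)
sqrt(m(1673) + v(851, 1597)) = sqrt(1/90 + sqrt(-735 + 1597)) = sqrt(1/90 + sqrt(862))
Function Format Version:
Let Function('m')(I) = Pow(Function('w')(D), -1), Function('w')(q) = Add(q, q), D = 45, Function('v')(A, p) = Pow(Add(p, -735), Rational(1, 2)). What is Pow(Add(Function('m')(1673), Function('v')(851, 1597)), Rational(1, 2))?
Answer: Mul(Rational(1, 30), Pow(Add(10, Mul(900, Pow(862, Rational(1, 2)))), Rational(1, 2))) ≈ 5.4195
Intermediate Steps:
Function('v')(A, p) = Pow(Add(-735, p), Rational(1, 2))
Function('w')(q) = Mul(2, q)
Function('m')(I) = Rational(1, 90) (Function('m')(I) = Pow(Mul(2, 45), -1) = Pow(90, -1) = Rational(1, 90))
Pow(Add(Function('m')(1673), Function('v')(851, 1597)), Rational(1, 2)) = Pow(Add(Rational(1, 90), Pow(Add(-735, 1597), Rational(1, 2))), Rational(1, 2)) = Pow(Add(Rational(1, 90), Pow(862, Rational(1, 2))), Rational(1, 2))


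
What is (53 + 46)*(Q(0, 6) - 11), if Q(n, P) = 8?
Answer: -297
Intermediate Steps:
(53 + 46)*(Q(0, 6) - 11) = (53 + 46)*(8 - 11) = 99*(-3) = -297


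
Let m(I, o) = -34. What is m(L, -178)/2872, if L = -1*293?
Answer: -17/1436 ≈ -0.011838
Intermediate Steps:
L = -293
m(L, -178)/2872 = -34/2872 = -34*1/2872 = -17/1436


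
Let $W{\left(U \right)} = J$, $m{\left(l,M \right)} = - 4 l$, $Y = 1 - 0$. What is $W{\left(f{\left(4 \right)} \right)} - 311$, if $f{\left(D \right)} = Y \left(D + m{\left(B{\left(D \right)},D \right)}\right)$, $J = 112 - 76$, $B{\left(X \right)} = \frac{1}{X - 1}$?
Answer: $-275$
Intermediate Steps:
$Y = 1$ ($Y = 1 + 0 = 1$)
$B{\left(X \right)} = \frac{1}{-1 + X}$
$J = 36$ ($J = 112 - 76 = 36$)
$f{\left(D \right)} = D - \frac{4}{-1 + D}$ ($f{\left(D \right)} = 1 \left(D - \frac{4}{-1 + D}\right) = D - \frac{4}{-1 + D}$)
$W{\left(U \right)} = 36$
$W{\left(f{\left(4 \right)} \right)} - 311 = 36 - 311 = -275$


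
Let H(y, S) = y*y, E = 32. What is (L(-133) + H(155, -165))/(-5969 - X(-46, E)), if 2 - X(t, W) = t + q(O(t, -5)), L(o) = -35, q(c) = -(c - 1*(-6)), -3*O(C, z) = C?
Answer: -14394/3623 ≈ -3.9729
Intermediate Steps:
O(C, z) = -C/3
q(c) = -6 - c (q(c) = -(c + 6) = -(6 + c) = -6 - c)
H(y, S) = y**2
X(t, W) = 8 - 4*t/3 (X(t, W) = 2 - (t + (-6 - (-1)*t/3)) = 2 - (t + (-6 + t/3)) = 2 - (-6 + 4*t/3) = 2 + (6 - 4*t/3) = 8 - 4*t/3)
(L(-133) + H(155, -165))/(-5969 - X(-46, E)) = (-35 + 155**2)/(-5969 - (8 - 4/3*(-46))) = (-35 + 24025)/(-5969 - (8 + 184/3)) = 23990/(-5969 - 1*208/3) = 23990/(-5969 - 208/3) = 23990/(-18115/3) = 23990*(-3/18115) = -14394/3623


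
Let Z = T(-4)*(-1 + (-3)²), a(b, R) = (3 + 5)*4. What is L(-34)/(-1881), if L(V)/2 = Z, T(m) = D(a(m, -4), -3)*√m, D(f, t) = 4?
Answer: -128*I/1881 ≈ -0.068049*I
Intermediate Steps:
a(b, R) = 32 (a(b, R) = 8*4 = 32)
T(m) = 4*√m
Z = 64*I (Z = (4*√(-4))*(-1 + (-3)²) = (4*(2*I))*(-1 + 9) = (8*I)*8 = 64*I ≈ 64.0*I)
L(V) = 128*I (L(V) = 2*(64*I) = 128*I)
L(-34)/(-1881) = (128*I)/(-1881) = (128*I)*(-1/1881) = -128*I/1881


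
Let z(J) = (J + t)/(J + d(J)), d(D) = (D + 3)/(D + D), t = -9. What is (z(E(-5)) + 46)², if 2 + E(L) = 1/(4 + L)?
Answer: 2500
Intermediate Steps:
E(L) = -2 + 1/(4 + L)
d(D) = (3 + D)/(2*D) (d(D) = (3 + D)/((2*D)) = (3 + D)*(1/(2*D)) = (3 + D)/(2*D))
z(J) = (-9 + J)/(J + (3 + J)/(2*J)) (z(J) = (J - 9)/(J + (3 + J)/(2*J)) = (-9 + J)/(J + (3 + J)/(2*J)))
(z(E(-5)) + 46)² = (2*((-7 - 2*(-5))/(4 - 5))*(-9 + (-7 - 2*(-5))/(4 - 5))/(3 + (-7 - 2*(-5))/(4 - 5) + 2*((-7 - 2*(-5))/(4 - 5))²) + 46)² = (2*((-7 + 10)/(-1))*(-9 + (-7 + 10)/(-1))/(3 + (-7 + 10)/(-1) + 2*((-7 + 10)/(-1))²) + 46)² = (2*(-1*3)*(-9 - 1*3)/(3 - 1*3 + 2*(-1*3)²) + 46)² = (2*(-3)*(-9 - 3)/(3 - 3 + 2*(-3)²) + 46)² = (2*(-3)*(-12)/(3 - 3 + 2*9) + 46)² = (2*(-3)*(-12)/(3 - 3 + 18) + 46)² = (2*(-3)*(-12)/18 + 46)² = (2*(-3)*(1/18)*(-12) + 46)² = (4 + 46)² = 50² = 2500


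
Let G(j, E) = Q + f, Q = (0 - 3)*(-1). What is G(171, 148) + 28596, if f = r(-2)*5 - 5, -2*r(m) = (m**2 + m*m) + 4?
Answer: 28564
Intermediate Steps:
r(m) = -2 - m**2 (r(m) = -((m**2 + m*m) + 4)/2 = -((m**2 + m**2) + 4)/2 = -(2*m**2 + 4)/2 = -(4 + 2*m**2)/2 = -2 - m**2)
f = -35 (f = (-2 - 1*(-2)**2)*5 - 5 = (-2 - 1*4)*5 - 5 = (-2 - 4)*5 - 5 = -6*5 - 5 = -30 - 5 = -35)
Q = 3 (Q = -3*(-1) = 3)
G(j, E) = -32 (G(j, E) = 3 - 35 = -32)
G(171, 148) + 28596 = -32 + 28596 = 28564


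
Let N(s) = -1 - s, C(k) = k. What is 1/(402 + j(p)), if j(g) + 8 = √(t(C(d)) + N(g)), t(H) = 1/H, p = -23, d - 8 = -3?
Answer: 1970/776069 - √555/776069 ≈ 0.0025081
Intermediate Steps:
d = 5 (d = 8 - 3 = 5)
t(H) = 1/H
j(g) = -8 + √(-⅘ - g) (j(g) = -8 + √(1/5 + (-1 - g)) = -8 + √(⅕ + (-1 - g)) = -8 + √(-⅘ - g))
1/(402 + j(p)) = 1/(402 + (-8 + √(-20 - 25*(-23))/5)) = 1/(402 + (-8 + √(-20 + 575)/5)) = 1/(402 + (-8 + √555/5)) = 1/(394 + √555/5)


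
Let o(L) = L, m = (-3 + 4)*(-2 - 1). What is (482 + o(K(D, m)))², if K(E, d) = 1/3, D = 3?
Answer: 2093809/9 ≈ 2.3265e+5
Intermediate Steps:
m = -3 (m = 1*(-3) = -3)
K(E, d) = ⅓ (K(E, d) = 1*(⅓) = ⅓)
(482 + o(K(D, m)))² = (482 + ⅓)² = (1447/3)² = 2093809/9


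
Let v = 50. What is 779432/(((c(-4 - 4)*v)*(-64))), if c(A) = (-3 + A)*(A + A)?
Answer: -97429/70400 ≈ -1.3839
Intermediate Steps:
c(A) = 2*A*(-3 + A) (c(A) = (-3 + A)*(2*A) = 2*A*(-3 + A))
779432/(((c(-4 - 4)*v)*(-64))) = 779432/((((2*(-4 - 4)*(-3 + (-4 - 4)))*50)*(-64))) = 779432/((((2*(-8)*(-3 - 8))*50)*(-64))) = 779432/((((2*(-8)*(-11))*50)*(-64))) = 779432/(((176*50)*(-64))) = 779432/((8800*(-64))) = 779432/(-563200) = 779432*(-1/563200) = -97429/70400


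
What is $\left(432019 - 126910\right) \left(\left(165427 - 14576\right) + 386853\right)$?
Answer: $164058329736$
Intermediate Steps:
$\left(432019 - 126910\right) \left(\left(165427 - 14576\right) + 386853\right) = 305109 \left(\left(165427 - 14576\right) + 386853\right) = 305109 \left(150851 + 386853\right) = 305109 \cdot 537704 = 164058329736$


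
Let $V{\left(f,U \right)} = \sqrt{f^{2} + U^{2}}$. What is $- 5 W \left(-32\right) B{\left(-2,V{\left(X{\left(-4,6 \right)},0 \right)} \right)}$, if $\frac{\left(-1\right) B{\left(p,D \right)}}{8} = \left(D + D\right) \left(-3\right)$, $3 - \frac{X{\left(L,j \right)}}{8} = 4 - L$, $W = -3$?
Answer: $-921600$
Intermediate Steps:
$X{\left(L,j \right)} = -8 + 8 L$ ($X{\left(L,j \right)} = 24 - 8 \left(4 - L\right) = 24 + \left(-32 + 8 L\right) = -8 + 8 L$)
$V{\left(f,U \right)} = \sqrt{U^{2} + f^{2}}$
$B{\left(p,D \right)} = 48 D$ ($B{\left(p,D \right)} = - 8 \left(D + D\right) \left(-3\right) = - 8 \cdot 2 D \left(-3\right) = - 8 \left(- 6 D\right) = 48 D$)
$- 5 W \left(-32\right) B{\left(-2,V{\left(X{\left(-4,6 \right)},0 \right)} \right)} = \left(-5\right) \left(-3\right) \left(-32\right) 48 \sqrt{0^{2} + \left(-8 + 8 \left(-4\right)\right)^{2}} = 15 \left(-32\right) 48 \sqrt{0 + \left(-8 - 32\right)^{2}} = - 480 \cdot 48 \sqrt{0 + \left(-40\right)^{2}} = - 480 \cdot 48 \sqrt{0 + 1600} = - 480 \cdot 48 \sqrt{1600} = - 480 \cdot 48 \cdot 40 = \left(-480\right) 1920 = -921600$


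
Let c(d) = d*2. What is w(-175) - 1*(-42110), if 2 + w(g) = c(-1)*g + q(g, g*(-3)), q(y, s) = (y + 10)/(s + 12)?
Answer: 7599927/179 ≈ 42458.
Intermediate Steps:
c(d) = 2*d
q(y, s) = (10 + y)/(12 + s)
w(g) = -2 - 2*g + (10 + g)/(12 - 3*g) (w(g) = -2 + ((2*(-1))*g + (10 + g)/(12 + g*(-3))) = -2 + (-2*g + (10 + g)/(12 - 3*g)) = -2 - 2*g + (10 + g)/(12 - 3*g))
w(-175) - 1*(-42110) = (14 - 6*(-175)**2 + 17*(-175))/(3*(-4 - 175)) - 1*(-42110) = (1/3)*(14 - 6*30625 - 2975)/(-179) + 42110 = (1/3)*(-1/179)*(14 - 183750 - 2975) + 42110 = (1/3)*(-1/179)*(-186711) + 42110 = 62237/179 + 42110 = 7599927/179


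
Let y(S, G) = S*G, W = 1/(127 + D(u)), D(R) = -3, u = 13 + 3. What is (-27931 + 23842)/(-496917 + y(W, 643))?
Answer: 507036/61617065 ≈ 0.0082288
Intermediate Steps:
u = 16
W = 1/124 (W = 1/(127 - 3) = 1/124 ≈ 0.0080645)
y(S, G) = G*S
(-27931 + 23842)/(-496917 + y(W, 643)) = (-27931 + 23842)/(-496917 + 643*(1/124)) = -4089/(-496917 + 643/124) = -4089/(-61617065/124) = -4089*(-124/61617065) = 507036/61617065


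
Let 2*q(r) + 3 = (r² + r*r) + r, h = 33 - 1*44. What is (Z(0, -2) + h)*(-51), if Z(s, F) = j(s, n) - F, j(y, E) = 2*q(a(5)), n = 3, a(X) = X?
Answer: -2193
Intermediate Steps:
h = -11 (h = 33 - 44 = -11)
q(r) = -3/2 + r² + r/2 (q(r) = -3/2 + ((r² + r*r) + r)/2 = -3/2 + ((r² + r²) + r)/2 = -3/2 + (2*r² + r)/2 = -3/2 + (r + 2*r²)/2 = -3/2 + (r² + r/2) = -3/2 + r² + r/2)
j(y, E) = 52 (j(y, E) = 2*(-3/2 + 5² + (½)*5) = 2*(-3/2 + 25 + 5/2) = 2*26 = 52)
Z(s, F) = 52 - F
(Z(0, -2) + h)*(-51) = ((52 - 1*(-2)) - 11)*(-51) = ((52 + 2) - 11)*(-51) = (54 - 11)*(-51) = 43*(-51) = -2193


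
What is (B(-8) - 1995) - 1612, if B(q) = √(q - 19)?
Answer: -3607 + 3*I*√3 ≈ -3607.0 + 5.1962*I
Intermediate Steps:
B(q) = √(-19 + q)
(B(-8) - 1995) - 1612 = (√(-19 - 8) - 1995) - 1612 = (√(-27) - 1995) - 1612 = (3*I*√3 - 1995) - 1612 = (-1995 + 3*I*√3) - 1612 = -3607 + 3*I*√3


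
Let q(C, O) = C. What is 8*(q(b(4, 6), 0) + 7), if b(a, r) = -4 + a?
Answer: 56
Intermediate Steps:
8*(q(b(4, 6), 0) + 7) = 8*((-4 + 4) + 7) = 8*(0 + 7) = 8*7 = 56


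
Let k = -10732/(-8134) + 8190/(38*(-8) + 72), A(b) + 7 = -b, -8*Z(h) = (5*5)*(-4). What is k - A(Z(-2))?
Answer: -6832355/471772 ≈ -14.482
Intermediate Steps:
Z(h) = 25/2 (Z(h) = -5*5*(-4)/8 = -25*(-4)/8 = -1/8*(-100) = 25/2)
A(b) = -7 - b
k = -16031909/471772 (k = -10732*(-1/8134) + 8190/(-304 + 72) = 5366/4067 + 8190/(-232) = 5366/4067 + 8190*(-1/232) = 5366/4067 - 4095/116 = -16031909/471772 ≈ -33.982)
k - A(Z(-2)) = -16031909/471772 - (-7 - 1*25/2) = -16031909/471772 - (-7 - 25/2) = -16031909/471772 - 1*(-39/2) = -16031909/471772 + 39/2 = -6832355/471772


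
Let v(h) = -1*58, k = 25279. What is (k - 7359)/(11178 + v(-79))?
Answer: 224/139 ≈ 1.6115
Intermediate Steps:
v(h) = -58
(k - 7359)/(11178 + v(-79)) = (25279 - 7359)/(11178 - 58) = 17920/11120 = 17920*(1/11120) = 224/139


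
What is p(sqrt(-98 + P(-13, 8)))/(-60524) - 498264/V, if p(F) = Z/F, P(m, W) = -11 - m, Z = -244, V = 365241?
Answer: -166088/121747 - 61*I*sqrt(6)/363144 ≈ -1.3642 - 0.00041146*I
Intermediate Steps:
p(F) = -244/F
p(sqrt(-98 + P(-13, 8)))/(-60524) - 498264/V = -244/sqrt(-98 + (-11 - 1*(-13)))/(-60524) - 498264/365241 = -244/sqrt(-98 + (-11 + 13))*(-1/60524) - 498264*1/365241 = -244/sqrt(-98 + 2)*(-1/60524) - 166088/121747 = -244*(-I*sqrt(6)/24)*(-1/60524) - 166088/121747 = -(-61)*I*sqrt(6)/6*(-1/60524) - 166088/121747 = (61*I*sqrt(6)/6)*(-1/60524) - 166088/121747 = -61*I*sqrt(6)/363144 - 166088/121747 = -166088/121747 - 61*I*sqrt(6)/363144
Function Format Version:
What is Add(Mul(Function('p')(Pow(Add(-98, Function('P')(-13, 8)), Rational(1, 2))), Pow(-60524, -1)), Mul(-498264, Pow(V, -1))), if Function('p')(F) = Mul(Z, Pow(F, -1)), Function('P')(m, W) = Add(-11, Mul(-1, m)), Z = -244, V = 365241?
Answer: Add(Rational(-166088, 121747), Mul(Rational(-61, 363144), I, Pow(6, Rational(1, 2)))) ≈ Add(-1.3642, Mul(-0.00041146, I))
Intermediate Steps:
Function('p')(F) = Mul(-244, Pow(F, -1))
Add(Mul(Function('p')(Pow(Add(-98, Function('P')(-13, 8)), Rational(1, 2))), Pow(-60524, -1)), Mul(-498264, Pow(V, -1))) = Add(Mul(Mul(-244, Pow(Pow(Add(-98, Add(-11, Mul(-1, -13))), Rational(1, 2)), -1)), Pow(-60524, -1)), Mul(-498264, Pow(365241, -1))) = Add(Mul(Mul(-244, Pow(Pow(Add(-98, Add(-11, 13)), Rational(1, 2)), -1)), Rational(-1, 60524)), Mul(-498264, Rational(1, 365241))) = Add(Mul(Mul(-244, Pow(Pow(Add(-98, 2), Rational(1, 2)), -1)), Rational(-1, 60524)), Rational(-166088, 121747)) = Add(Mul(Mul(-244, Pow(Pow(-96, Rational(1, 2)), -1)), Rational(-1, 60524)), Rational(-166088, 121747)) = Add(Mul(Mul(-244, Pow(Mul(4, I, Pow(6, Rational(1, 2))), -1)), Rational(-1, 60524)), Rational(-166088, 121747)) = Add(Mul(Mul(-244, Mul(Rational(-1, 24), I, Pow(6, Rational(1, 2)))), Rational(-1, 60524)), Rational(-166088, 121747)) = Add(Mul(Mul(Rational(61, 6), I, Pow(6, Rational(1, 2))), Rational(-1, 60524)), Rational(-166088, 121747)) = Add(Mul(Rational(-61, 363144), I, Pow(6, Rational(1, 2))), Rational(-166088, 121747)) = Add(Rational(-166088, 121747), Mul(Rational(-61, 363144), I, Pow(6, Rational(1, 2))))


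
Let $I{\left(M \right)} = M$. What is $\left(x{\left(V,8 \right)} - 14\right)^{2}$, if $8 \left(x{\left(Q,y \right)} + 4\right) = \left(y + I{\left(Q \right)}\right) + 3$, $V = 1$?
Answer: $\frac{1089}{4} \approx 272.25$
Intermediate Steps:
$x{\left(Q,y \right)} = - \frac{29}{8} + \frac{Q}{8} + \frac{y}{8}$ ($x{\left(Q,y \right)} = -4 + \frac{\left(y + Q\right) + 3}{8} = -4 + \frac{\left(Q + y\right) + 3}{8} = -4 + \frac{3 + Q + y}{8} = -4 + \left(\frac{3}{8} + \frac{Q}{8} + \frac{y}{8}\right) = - \frac{29}{8} + \frac{Q}{8} + \frac{y}{8}$)
$\left(x{\left(V,8 \right)} - 14\right)^{2} = \left(\left(- \frac{29}{8} + \frac{1}{8} \cdot 1 + \frac{1}{8} \cdot 8\right) - 14\right)^{2} = \left(\left(- \frac{29}{8} + \frac{1}{8} + 1\right) - 14\right)^{2} = \left(- \frac{5}{2} - 14\right)^{2} = \left(- \frac{33}{2}\right)^{2} = \frac{1089}{4}$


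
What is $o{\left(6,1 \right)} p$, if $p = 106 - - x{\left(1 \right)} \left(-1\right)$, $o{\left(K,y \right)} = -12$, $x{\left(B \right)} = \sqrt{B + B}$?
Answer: $-1272 + 12 \sqrt{2} \approx -1255.0$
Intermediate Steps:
$x{\left(B \right)} = \sqrt{2} \sqrt{B}$ ($x{\left(B \right)} = \sqrt{2 B} = \sqrt{2} \sqrt{B}$)
$p = 106 - \sqrt{2}$ ($p = 106 - - \sqrt{2} \sqrt{1} \left(-1\right) = 106 - - \sqrt{2} \cdot 1 \left(-1\right) = 106 - - \sqrt{2} \left(-1\right) = 106 - \sqrt{2} \approx 104.59$)
$o{\left(6,1 \right)} p = - 12 \left(106 - \sqrt{2}\right) = -1272 + 12 \sqrt{2}$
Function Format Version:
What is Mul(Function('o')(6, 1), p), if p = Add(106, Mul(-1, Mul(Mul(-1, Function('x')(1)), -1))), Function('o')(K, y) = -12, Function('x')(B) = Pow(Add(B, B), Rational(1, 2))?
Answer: Add(-1272, Mul(12, Pow(2, Rational(1, 2)))) ≈ -1255.0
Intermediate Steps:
Function('x')(B) = Mul(Pow(2, Rational(1, 2)), Pow(B, Rational(1, 2))) (Function('x')(B) = Pow(Mul(2, B), Rational(1, 2)) = Mul(Pow(2, Rational(1, 2)), Pow(B, Rational(1, 2))))
p = Add(106, Mul(-1, Pow(2, Rational(1, 2)))) (p = Add(106, Mul(-1, Mul(Mul(-1, Mul(Pow(2, Rational(1, 2)), Pow(1, Rational(1, 2)))), -1))) = Add(106, Mul(-1, Mul(Mul(-1, Mul(Pow(2, Rational(1, 2)), 1)), -1))) = Add(106, Mul(-1, Mul(Mul(-1, Pow(2, Rational(1, 2))), -1))) = Add(106, Mul(-1, Pow(2, Rational(1, 2)))) ≈ 104.59)
Mul(Function('o')(6, 1), p) = Mul(-12, Add(106, Mul(-1, Pow(2, Rational(1, 2))))) = Add(-1272, Mul(12, Pow(2, Rational(1, 2))))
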